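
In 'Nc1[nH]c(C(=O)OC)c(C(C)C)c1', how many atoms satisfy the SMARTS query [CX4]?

4

The query [CX4] means: C with X4: aliphatic carbon with exactly 4 total connections (bonds + H).
Check the 13 heavy atoms by environment: 1× n (aromatic, X3) → no; 4× c (aromatic, X3) → no; 1× N (X3) → no; 4× C (X4) → match; 1× C (X3) → no; 1× O (X1) → no; 1× O (X2) → no.
That gives 4 matching atoms.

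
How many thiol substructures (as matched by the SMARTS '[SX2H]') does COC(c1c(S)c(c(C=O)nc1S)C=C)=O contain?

2

[SX2H] is the SMARTS for a thiol: an aliphatic sulfur with two connections, one being H.
The molecule carries 2 separate instances of a thiol (-SH) meeting every constraint; each maps to a distinct set of atoms, giving 2 matches.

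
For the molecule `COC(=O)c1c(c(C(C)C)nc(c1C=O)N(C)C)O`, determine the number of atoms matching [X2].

3

Check the 19 heavy atoms by environment: 1× n (aromatic, X2) → match; 5× c (aromatic, X3) → no; 1× N (X3) → no; 6× C (X4) → no; 2× O (X2) → match; 2× C (X3) → no; 2× O (X1) → no.
Summing the matching environments: 1 + 2 = 3 matching atoms.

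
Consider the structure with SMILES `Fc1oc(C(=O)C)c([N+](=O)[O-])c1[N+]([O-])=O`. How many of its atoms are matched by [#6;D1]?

1

Check the 15 heavy atoms by environment: 1× o (aromatic, D2) → no; 4× c (aromatic, D3) → no; 1× C (D3) → no; 3× O (D1) → no; 1× C (D1) → match; 2× N (charge +1, D3) → no; 2× O (charge -1, D1) → no; 1× F (D1) → no.
That gives 1 matching atom.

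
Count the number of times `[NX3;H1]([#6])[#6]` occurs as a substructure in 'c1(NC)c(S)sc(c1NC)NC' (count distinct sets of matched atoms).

[NX3;H1]([#6])[#6] is the SMARTS for a secondary amine: a trivalent nitrogen with one H, bonded to two carbons.
The molecule carries 3 separate instances of an N-methylamino group (-NHCH3) meeting every constraint; each maps to a distinct set of atoms, giving 3 matches.

3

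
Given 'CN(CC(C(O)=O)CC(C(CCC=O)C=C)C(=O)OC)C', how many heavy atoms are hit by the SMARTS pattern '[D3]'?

6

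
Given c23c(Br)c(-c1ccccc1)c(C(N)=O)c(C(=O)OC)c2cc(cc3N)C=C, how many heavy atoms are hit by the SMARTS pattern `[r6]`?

Check the 27 heavy atoms by environment: 16× c (aromatic, in 6-ring) → match; 5× C (acyclic) → no; 3× O (acyclic) → no; 2× N (acyclic) → no; 1× Br (acyclic) → no.
That gives 16 matching atoms.

16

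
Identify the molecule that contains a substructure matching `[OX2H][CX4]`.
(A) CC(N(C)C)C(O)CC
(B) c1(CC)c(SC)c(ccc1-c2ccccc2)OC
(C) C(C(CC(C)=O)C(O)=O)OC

[OX2H][CX4] describes a hydroxyl oxygen bound to an sp3 (X4) carbon (an aliphatic alcohol).
(A) contains a hydroxyl group (-OH), which satisfies every atom and bond constraint.
(B) has a methoxy ether (-OCH3) but the oxygen has H0 (ether), not H1.
(C) has a methoxy ether (-OCH3) but the oxygen has H0 (ether), not H1.
So the answer is (A).

A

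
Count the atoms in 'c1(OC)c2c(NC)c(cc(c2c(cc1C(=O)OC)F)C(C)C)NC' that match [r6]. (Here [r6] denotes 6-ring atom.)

The query [r6] means: r6 matches atoms in a six-membered ring.
Check the 24 heavy atoms by environment: 10× c (aromatic, in 6-ring) → match; 8× C (acyclic) → no; 2× N (acyclic) → no; 3× O (acyclic) → no; 1× F (acyclic) → no.
That gives 10 matching atoms.

10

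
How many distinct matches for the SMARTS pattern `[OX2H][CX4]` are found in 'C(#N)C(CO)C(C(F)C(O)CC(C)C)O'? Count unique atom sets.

[OX2H][CX4] is the SMARTS for an aliphatic alcohol: a hydroxyl oxygen bound to an sp3 (X4) carbon.
The molecule carries 3 separate instances of a hydroxyl group (-OH) meeting every constraint; each maps to a distinct set of atoms, giving 3 matches.

3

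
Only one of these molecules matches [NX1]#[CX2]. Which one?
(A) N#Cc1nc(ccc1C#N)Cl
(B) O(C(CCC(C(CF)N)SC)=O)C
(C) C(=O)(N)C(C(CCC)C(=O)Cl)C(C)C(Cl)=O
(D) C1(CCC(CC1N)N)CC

A

[NX1]#[CX2] describes a nitrogen triple-bonded to a two-connected carbon (a nitrile).
(A) contains a nitrile (-C#N), which satisfies every atom and bond constraint.
(B) has a primary amino group (-NH2) but the nitrogen is NX3 (three connections), not NX1 triple-bonded.
(C) has a primary amide (-C(=O)NH2) but the nitrogen is NX3, not NX1.
(D) has a primary amino group (-NH2) but the nitrogen is NX3 (three connections), not NX1 triple-bonded.
So the answer is (A).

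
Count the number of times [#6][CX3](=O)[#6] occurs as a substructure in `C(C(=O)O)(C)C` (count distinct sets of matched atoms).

0

[#6][CX3](=O)[#6] is the SMARTS for a ketone: a carbonyl carbon (no H) flanked by two carbons.
The molecule has a carboxylic acid group (-C(=O)OH), but one neighbour of the carbonyl carbon is O, not C; nothing else fits, so there are 0 matches.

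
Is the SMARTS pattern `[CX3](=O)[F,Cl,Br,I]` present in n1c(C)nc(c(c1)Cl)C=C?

The pattern [CX3](=O)[F,Cl,Br,I] describes a carbonyl carbon bonded to a halogen — an acyl halide.
The closest candidate here is a chloro substituent, but the Cl is not on a carbonyl carbon. No other fragment satisfies the full query, so there is no match.

No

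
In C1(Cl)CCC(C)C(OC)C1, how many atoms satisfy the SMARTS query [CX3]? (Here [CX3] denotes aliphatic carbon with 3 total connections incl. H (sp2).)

The query [CX3] means: C with X3: aliphatic carbon with exactly 3 total connections.
Check the 10 heavy atoms by environment: 8× C (X4) → no; 1× Cl (X1) → no; 1× O (X2) → no.
No environment satisfies the query, so 0 matching atoms.

0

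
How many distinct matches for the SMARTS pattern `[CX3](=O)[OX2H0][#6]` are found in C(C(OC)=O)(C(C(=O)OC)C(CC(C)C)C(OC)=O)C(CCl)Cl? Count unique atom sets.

3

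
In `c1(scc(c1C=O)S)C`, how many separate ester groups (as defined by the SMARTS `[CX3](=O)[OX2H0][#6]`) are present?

0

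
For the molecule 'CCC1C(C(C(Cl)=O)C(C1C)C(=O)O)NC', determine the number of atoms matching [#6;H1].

The query [#6;H1] means: any carbon bearing exactly one hydrogen.
Check the 16 heavy atoms by environment: 5× C (H1) → match; 1× N (H1) → no; 3× C (H3) → no; 2× C (H0) → no; 2× O (H0) → no; 1× Cl (H0) → no; 1× C (H2) → no; 1× O (H1) → no.
That gives 5 matching atoms.

5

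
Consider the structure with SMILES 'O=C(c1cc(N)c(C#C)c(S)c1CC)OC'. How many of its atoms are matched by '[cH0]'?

5

The query [cH0] means: aromatic carbon with no attached hydrogen (substituted or ring-fusion).
Check the 16 heavy atoms by environment: 5× c (aromatic, H0) → match; 1× c (aromatic, H1) → no; 1× S (H1) → no; 1× N (H2) → no; 1× C (H2) → no; 2× C (H3) → no; 2× C (H0) → no; 2× O (H0) → no; 1× C (H1) → no.
That gives 5 matching atoms.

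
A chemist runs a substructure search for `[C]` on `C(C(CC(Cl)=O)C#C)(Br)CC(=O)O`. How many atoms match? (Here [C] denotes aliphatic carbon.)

The query [C] means: uppercase C matches aliphatic (non-aromatic) carbon only.
Check the 13 heavy atoms by environment: 8× C → match; 3× O → no; 1× Cl → no; 1× Br → no.
That gives 8 matching atoms.

8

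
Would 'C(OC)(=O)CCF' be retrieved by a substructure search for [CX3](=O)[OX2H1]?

No

The pattern [CX3](=O)[OX2H1] describes an sp2 carbon double-bonded to O and single-bonded to an -OH oxygen — a carboxylic acid.
The closest candidate here is a methyl-ester group (-C(=O)OCH3), but the singly-bonded O has no H (OX2H0, not OX2H1). No other fragment satisfies the full query, so there is no match.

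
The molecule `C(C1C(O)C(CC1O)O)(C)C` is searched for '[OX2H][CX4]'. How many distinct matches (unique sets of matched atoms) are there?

3

[OX2H][CX4] is the SMARTS for an aliphatic alcohol: a hydroxyl oxygen bound to an sp3 (X4) carbon.
The molecule carries 3 separate instances of a hydroxyl group (-OH) meeting every constraint; each maps to a distinct set of atoms, giving 3 matches.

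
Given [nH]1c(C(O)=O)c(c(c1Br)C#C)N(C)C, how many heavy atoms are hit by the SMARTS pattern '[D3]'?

6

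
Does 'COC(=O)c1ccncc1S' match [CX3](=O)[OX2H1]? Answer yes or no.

The pattern [CX3](=O)[OX2H1] describes an sp2 carbon double-bonded to O and single-bonded to an -OH oxygen — a carboxylic acid.
The closest candidate here is a methyl-ester group (-C(=O)OCH3), but the singly-bonded O has no H (OX2H0, not OX2H1). No other fragment satisfies the full query, so there is no match.

No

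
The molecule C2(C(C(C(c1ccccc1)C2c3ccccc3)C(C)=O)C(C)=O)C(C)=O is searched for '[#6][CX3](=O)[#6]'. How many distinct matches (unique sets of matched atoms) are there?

[#6][CX3](=O)[#6] is the SMARTS for a ketone: a carbonyl carbon (no H) flanked by two carbons.
The molecule carries 3 separate instances of an acetyl/ketone group (-C(=O)CH3) meeting every constraint; each maps to a distinct set of atoms, giving 3 matches.

3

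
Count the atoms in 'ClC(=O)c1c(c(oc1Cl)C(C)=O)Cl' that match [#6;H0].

Check the 13 heavy atoms by environment: 1× o (aromatic, H0) → no; 4× c (aromatic, H0) → match; 2× C (H0) → match; 2× O (H0) → no; 1× C (H3) → no; 3× Cl (H0) → no.
Summing the matching environments: 4 + 2 = 6 matching atoms.

6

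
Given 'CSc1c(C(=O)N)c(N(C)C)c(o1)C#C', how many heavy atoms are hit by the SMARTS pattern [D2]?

3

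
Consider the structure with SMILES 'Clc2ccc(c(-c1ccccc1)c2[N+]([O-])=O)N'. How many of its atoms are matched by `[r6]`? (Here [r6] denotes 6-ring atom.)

12

Check the 17 heavy atoms by environment: 12× c (aromatic, in 6-ring) → match; 1× N (charge +1, acyclic) → no; 1× O (charge -1, acyclic) → no; 1× O (acyclic) → no; 1× N (acyclic) → no; 1× Cl (acyclic) → no.
That gives 12 matching atoms.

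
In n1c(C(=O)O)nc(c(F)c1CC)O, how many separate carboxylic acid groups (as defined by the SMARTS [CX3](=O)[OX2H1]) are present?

1

[CX3](=O)[OX2H1] is the SMARTS for a carboxylic acid: an sp2 carbon double-bonded to O and single-bonded to an -OH oxygen.
Exactly one fragment in the molecule meets all constraints, giving 1 match.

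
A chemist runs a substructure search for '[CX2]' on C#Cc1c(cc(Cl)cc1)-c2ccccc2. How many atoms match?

2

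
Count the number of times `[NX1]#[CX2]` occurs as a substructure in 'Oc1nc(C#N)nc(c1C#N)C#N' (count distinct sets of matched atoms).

[NX1]#[CX2] is the SMARTS for a nitrile: a nitrogen triple-bonded to a two-connected carbon.
The molecule carries 3 separate instances of a nitrile (-C#N) meeting every constraint; each maps to a distinct set of atoms, giving 3 matches.

3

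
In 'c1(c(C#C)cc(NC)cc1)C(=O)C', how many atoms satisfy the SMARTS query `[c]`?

6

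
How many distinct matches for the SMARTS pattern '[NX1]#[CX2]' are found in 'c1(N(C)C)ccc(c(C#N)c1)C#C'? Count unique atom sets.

1

[NX1]#[CX2] is the SMARTS for a nitrile: a nitrogen triple-bonded to a two-connected carbon.
Exactly one fragment in the molecule meets all constraints, giving 1 match.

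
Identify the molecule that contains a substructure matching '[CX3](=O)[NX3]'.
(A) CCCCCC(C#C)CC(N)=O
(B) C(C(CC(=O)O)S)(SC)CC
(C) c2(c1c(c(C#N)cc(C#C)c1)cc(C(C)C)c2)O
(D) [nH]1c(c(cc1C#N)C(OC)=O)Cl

A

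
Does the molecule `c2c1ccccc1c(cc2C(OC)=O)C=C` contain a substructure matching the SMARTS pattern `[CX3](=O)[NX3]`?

No

The pattern [CX3](=O)[NX3] describes a carbonyl carbon bonded to a trivalent nitrogen — an amide.
The closest candidate here is a methyl-ester group (-C(=O)OCH3), but the carbonyl is bonded to O, not to an NX3 nitrogen. No other fragment satisfies the full query, so there is no match.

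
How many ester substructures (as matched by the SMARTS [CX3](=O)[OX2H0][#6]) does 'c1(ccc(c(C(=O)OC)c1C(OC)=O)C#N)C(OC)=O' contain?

3

[CX3](=O)[OX2H0][#6] is the SMARTS for an ester: a carbonyl carbon bonded to an oxygen that is itself bonded to carbon (no H on that O).
The molecule carries 3 separate instances of a methyl-ester group (-C(=O)OCH3) meeting every constraint; each maps to a distinct set of atoms, giving 3 matches.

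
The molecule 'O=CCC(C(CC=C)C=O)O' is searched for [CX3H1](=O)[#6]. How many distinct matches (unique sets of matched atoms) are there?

2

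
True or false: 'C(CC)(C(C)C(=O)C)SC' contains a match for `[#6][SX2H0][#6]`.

The pattern [#6][SX2H0][#6] describes an aliphatic sulfur bridging two carbons with no H on the sulfur — a thioether.
The molecule carries a methylthio ether (-SCH3), whose atoms satisfy every constraint of the query, so the pattern matches.

True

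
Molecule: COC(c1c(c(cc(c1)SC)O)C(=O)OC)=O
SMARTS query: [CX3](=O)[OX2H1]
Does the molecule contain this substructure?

The pattern [CX3](=O)[OX2H1] describes an sp2 carbon double-bonded to O and single-bonded to an -OH oxygen — a carboxylic acid.
The closest candidate here is a methyl-ester group (-C(=O)OCH3), but the singly-bonded O has no H (OX2H0, not OX2H1). No other fragment satisfies the full query, so there is no match.

No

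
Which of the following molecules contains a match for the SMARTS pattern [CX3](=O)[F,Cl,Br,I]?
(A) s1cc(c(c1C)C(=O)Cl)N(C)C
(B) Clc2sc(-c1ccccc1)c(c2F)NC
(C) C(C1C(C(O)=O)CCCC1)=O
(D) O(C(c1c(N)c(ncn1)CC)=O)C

[CX3](=O)[F,Cl,Br,I] describes a carbonyl carbon bonded to a halogen (an acyl halide).
(A) contains an acyl chloride (-C(=O)Cl), which satisfies every atom and bond constraint.
(B) has a chloro substituent but the Cl is not on a carbonyl carbon.
(C) has a carboxylic acid group (-C(=O)OH) but the carbonyl is bonded to -OH, not to a halogen.
(D) has a methyl-ester group (-C(=O)OCH3) but the carbonyl is bonded to -O-C, not to a halogen.
So the answer is (A).

A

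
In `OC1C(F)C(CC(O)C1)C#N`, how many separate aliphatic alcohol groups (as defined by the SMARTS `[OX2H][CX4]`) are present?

2

[OX2H][CX4] is the SMARTS for an aliphatic alcohol: a hydroxyl oxygen bound to an sp3 (X4) carbon.
The molecule carries 2 separate instances of a hydroxyl group (-OH) meeting every constraint; each maps to a distinct set of atoms, giving 2 matches.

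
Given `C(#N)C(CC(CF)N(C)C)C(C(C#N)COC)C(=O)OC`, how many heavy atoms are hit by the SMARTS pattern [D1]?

The query [D1] means: atom with exactly one heavy-atom neighbour (degree 1).
Check the 21 heavy atoms by environment: 5× C (D2) → no; 5× C (D3) → no; 1× O (D1) → match; 2× O (D2) → no; 4× C (D1) → match; 1× N (D3) → no; 1× F (D1) → match; 2× N (D1) → match.
Summing the matching environments: 1 + 4 + 1 + 2 = 8 matching atoms.

8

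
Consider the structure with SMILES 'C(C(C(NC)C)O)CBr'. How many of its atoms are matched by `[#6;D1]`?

The query [#6;D1] means: carbon bonded to exactly one heavy atom.
Check the 9 heavy atoms by environment: 2× C (D2) → no; 2× C (D3) → no; 2× C (D1) → match; 1× N (D2) → no; 1× Br (D1) → no; 1× O (D1) → no.
That gives 2 matching atoms.

2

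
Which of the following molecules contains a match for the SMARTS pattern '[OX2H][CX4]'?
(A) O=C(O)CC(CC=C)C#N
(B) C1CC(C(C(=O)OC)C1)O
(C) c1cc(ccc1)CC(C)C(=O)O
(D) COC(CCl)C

[OX2H][CX4] describes a hydroxyl oxygen bound to an sp3 (X4) carbon (an aliphatic alcohol).
(A) has a carboxylic acid group (-C(=O)OH) but the -OH is on a CX3 carbonyl carbon, not a CX4 carbon.
(B) contains a hydroxyl group (-OH), which satisfies every atom and bond constraint.
(C) has a carboxylic acid group (-C(=O)OH) but the -OH is on a CX3 carbonyl carbon, not a CX4 carbon.
(D) has a methoxy ether (-OCH3) but the oxygen has H0 (ether), not H1.
So the answer is (B).

B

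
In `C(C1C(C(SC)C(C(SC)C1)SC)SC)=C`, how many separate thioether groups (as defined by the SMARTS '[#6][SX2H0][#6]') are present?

[#6][SX2H0][#6] is the SMARTS for a thioether: an aliphatic sulfur bridging two carbons with no H on the sulfur.
The molecule carries 4 separate instances of a methylthio ether (-SCH3) meeting every constraint; each maps to a distinct set of atoms, giving 4 matches.

4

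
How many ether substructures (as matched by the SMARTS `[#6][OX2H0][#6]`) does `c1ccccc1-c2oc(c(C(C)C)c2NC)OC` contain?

1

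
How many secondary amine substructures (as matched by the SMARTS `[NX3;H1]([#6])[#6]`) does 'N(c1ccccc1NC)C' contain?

[NX3;H1]([#6])[#6] is the SMARTS for a secondary amine: a trivalent nitrogen with one H, bonded to two carbons.
The molecule carries 2 separate instances of an N-methylamino group (-NHCH3) meeting every constraint; each maps to a distinct set of atoms, giving 2 matches.

2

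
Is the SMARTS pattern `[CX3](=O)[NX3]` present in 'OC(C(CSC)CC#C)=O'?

No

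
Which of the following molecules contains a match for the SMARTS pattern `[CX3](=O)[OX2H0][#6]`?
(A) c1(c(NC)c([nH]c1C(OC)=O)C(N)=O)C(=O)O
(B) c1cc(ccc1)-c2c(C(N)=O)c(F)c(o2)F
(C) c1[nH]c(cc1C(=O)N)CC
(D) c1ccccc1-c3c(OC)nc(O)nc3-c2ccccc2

A

[CX3](=O)[OX2H0][#6] describes a carbonyl carbon bonded to an oxygen that is itself bonded to carbon (no H on that O) (an ester).
(A) contains a methyl-ester group (-C(=O)OCH3), which satisfies every atom and bond constraint.
(B) has a primary amide (-C(=O)NH2) but the carbonyl is bonded to N, not to an O-C linkage.
(C) has a primary amide (-C(=O)NH2) but the carbonyl is bonded to N, not to an O-C linkage.
(D) has a methoxy ether (-OCH3) but the ether oxygen is not adjacent to a C=O carbon.
So the answer is (A).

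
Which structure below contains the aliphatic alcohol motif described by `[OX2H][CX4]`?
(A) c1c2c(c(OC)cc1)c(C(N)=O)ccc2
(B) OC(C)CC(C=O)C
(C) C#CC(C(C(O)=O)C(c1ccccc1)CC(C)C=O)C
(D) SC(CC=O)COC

[OX2H][CX4] describes a hydroxyl oxygen bound to an sp3 (X4) carbon (an aliphatic alcohol).
(A) has a methoxy ether (-OCH3) but the oxygen has H0 (ether), not H1.
(B) contains a hydroxyl group (-OH), which satisfies every atom and bond constraint.
(C) has a carboxylic acid group (-C(=O)OH) but the -OH is on a CX3 carbonyl carbon, not a CX4 carbon.
(D) has a methoxy ether (-OCH3) but the oxygen has H0 (ether), not H1.
So the answer is (B).

B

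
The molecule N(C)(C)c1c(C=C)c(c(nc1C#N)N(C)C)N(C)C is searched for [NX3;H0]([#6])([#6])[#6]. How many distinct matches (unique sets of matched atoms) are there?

3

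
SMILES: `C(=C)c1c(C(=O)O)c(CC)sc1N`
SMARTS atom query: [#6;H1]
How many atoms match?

1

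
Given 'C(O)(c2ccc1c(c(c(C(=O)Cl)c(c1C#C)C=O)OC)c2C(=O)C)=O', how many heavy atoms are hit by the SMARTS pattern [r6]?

10

The query [r6] means: r6 matches atoms in a six-membered ring.
Check the 25 heavy atoms by environment: 10× c (aromatic, in 6-ring) → match; 8× C (acyclic) → no; 6× O (acyclic) → no; 1× Cl (acyclic) → no.
That gives 10 matching atoms.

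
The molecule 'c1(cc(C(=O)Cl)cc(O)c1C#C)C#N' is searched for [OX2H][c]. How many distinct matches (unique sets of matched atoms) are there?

1

[OX2H][c] is the SMARTS for a phenol: a hydroxyl oxygen attached to an aromatic carbon.
Exactly one fragment in the molecule meets all constraints, giving 1 match.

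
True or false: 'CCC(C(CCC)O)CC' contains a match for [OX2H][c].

The pattern [OX2H][c] describes a hydroxyl oxygen attached to an aromatic carbon — a phenol.
The closest candidate here is a hydroxyl group (-OH), but the -OH is on an aliphatic carbon, not an aromatic c. No other fragment satisfies the full query, so there is no match.

False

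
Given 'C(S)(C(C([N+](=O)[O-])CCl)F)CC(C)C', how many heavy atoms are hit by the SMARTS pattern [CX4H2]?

The query [CX4H2] means: sp3 carbon (X4) with exactly two hydrogens.
Check the 14 heavy atoms by environment: 2× C (H2, X4) → match; 4× C (H1, X4) → no; 2× C (H3, X4) → no; 1× S (H1, X2) → no; 1× F (H0, X1) → no; 1× Cl (H0, X1) → no; 1× N (charge +1, H0, X3) → no; 1× O (charge -1, H0, X1) → no; 1× O (H0, X1) → no.
That gives 2 matching atoms.

2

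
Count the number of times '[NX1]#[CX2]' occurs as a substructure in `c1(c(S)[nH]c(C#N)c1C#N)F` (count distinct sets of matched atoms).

2

[NX1]#[CX2] is the SMARTS for a nitrile: a nitrogen triple-bonded to a two-connected carbon.
The molecule carries 2 separate instances of a nitrile (-C#N) meeting every constraint; each maps to a distinct set of atoms, giving 2 matches.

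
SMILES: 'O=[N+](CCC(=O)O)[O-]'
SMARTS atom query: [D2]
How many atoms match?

2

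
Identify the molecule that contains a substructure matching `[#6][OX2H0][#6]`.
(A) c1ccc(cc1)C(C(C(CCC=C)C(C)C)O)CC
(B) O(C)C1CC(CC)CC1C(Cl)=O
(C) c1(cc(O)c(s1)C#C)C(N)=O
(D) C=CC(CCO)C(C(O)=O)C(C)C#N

[#6][OX2H0][#6] describes an aliphatic oxygen bridging two carbons with no H on the oxygen (an ether).
(A) has a hydroxyl group (-OH) but the oxygen has H1, not H0 bridging two carbons.
(B) contains a methoxy ether (-OCH3), which satisfies every atom and bond constraint.
(C) has a hydroxyl group (-OH) but the oxygen has H1, not H0 bridging two carbons.
(D) has a hydroxyl group (-OH) but the oxygen has H1, not H0 bridging two carbons.
So the answer is (B).

B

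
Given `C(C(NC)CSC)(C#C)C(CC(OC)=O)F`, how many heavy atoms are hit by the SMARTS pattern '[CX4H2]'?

2

The query [CX4H2] means: sp3 carbon (X4) with exactly two hydrogens.
Check the 16 heavy atoms by environment: 2× C (H2, X4) → match; 3× C (H1, X4) → no; 1× C (H0, X2) → no; 1× C (H1, X2) → no; 1× S (H0, X2) → no; 3× C (H3, X4) → no; 1× N (H1, X3) → no; 1× C (H0, X3) → no; 1× O (H0, X1) → no; 1× O (H0, X2) → no; 1× F (H0, X1) → no.
That gives 2 matching atoms.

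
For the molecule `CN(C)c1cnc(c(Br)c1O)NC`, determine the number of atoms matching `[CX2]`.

0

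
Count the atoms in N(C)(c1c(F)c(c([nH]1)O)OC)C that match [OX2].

Check the 12 heavy atoms by environment: 1× n (aromatic, X3) → no; 4× c (aromatic, X3) → no; 2× O (X2) → match; 3× C (X4) → no; 1× F (X1) → no; 1× N (X3) → no.
That gives 2 matching atoms.

2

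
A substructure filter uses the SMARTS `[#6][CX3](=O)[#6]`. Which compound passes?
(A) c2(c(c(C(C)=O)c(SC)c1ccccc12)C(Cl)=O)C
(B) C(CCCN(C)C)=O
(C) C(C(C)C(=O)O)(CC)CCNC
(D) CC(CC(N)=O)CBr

[#6][CX3](=O)[#6] describes a carbonyl carbon (no H) flanked by two carbons (a ketone).
(A) contains an acetyl/ketone group (-C(=O)CH3), which satisfies every atom and bond constraint.
(B) has an aldehyde (-CHO) but the carbonyl carbon has H1, so it is not flanked by two carbons.
(C) has a carboxylic acid group (-C(=O)OH) but one neighbour of the carbonyl carbon is O, not C.
(D) has a primary amide (-C(=O)NH2) but one neighbour of the carbonyl carbon is N, not C.
So the answer is (A).

A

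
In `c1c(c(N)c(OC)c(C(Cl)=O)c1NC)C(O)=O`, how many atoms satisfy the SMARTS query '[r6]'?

6

The query [r6] means: r6 matches atoms in a six-membered ring.
Check the 17 heavy atoms by environment: 6× c (aromatic, in 6-ring) → match; 4× C (acyclic) → no; 4× O (acyclic) → no; 1× Cl (acyclic) → no; 2× N (acyclic) → no.
That gives 6 matching atoms.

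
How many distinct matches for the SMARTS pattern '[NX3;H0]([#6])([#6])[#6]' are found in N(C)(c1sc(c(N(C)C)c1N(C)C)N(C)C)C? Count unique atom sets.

4

[NX3;H0]([#6])([#6])[#6] is the SMARTS for a tertiary amine: a trivalent nitrogen with no H, bonded to three carbons.
The molecule carries 4 separate instances of a dimethylamino group (-N(CH3)2) meeting every constraint; each maps to a distinct set of atoms, giving 4 matches.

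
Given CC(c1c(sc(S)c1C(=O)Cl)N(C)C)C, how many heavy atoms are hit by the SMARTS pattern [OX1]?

1

The query [OX1] means: aliphatic oxygen with one total connection — typically a carbonyl =O or an oxide.
Check the 15 heavy atoms by environment: 1× s (aromatic, X2) → no; 4× c (aromatic, X3) → no; 1× N (X3) → no; 5× C (X4) → no; 1× C (X3) → no; 1× O (X1) → match; 1× Cl (X1) → no; 1× S (X2) → no.
That gives 1 matching atom.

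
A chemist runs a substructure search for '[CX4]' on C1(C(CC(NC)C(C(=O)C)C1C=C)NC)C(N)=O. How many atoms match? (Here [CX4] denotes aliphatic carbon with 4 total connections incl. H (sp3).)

9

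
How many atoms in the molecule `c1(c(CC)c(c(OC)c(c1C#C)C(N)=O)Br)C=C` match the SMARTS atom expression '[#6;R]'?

6

The query [#6;R] means: carbon that is part of a ring.
Check the 18 heavy atoms by environment: 6× c (aromatic, in 6-ring) → match; 2× O (acyclic) → no; 8× C (acyclic) → no; 1× Br (acyclic) → no; 1× N (acyclic) → no.
That gives 6 matching atoms.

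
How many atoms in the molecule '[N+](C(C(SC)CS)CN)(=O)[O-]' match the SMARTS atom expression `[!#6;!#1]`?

6

The query [!#6;!#1] means: not carbon and not hydrogen — any heteroatom.
Check the 11 heavy atoms by environment: 5× C → no; 2× S → match; 1× N (charge +1) → match; 1× O (charge -1) → match; 1× O → match; 1× N → match.
Summing the matching environments: 2 + 1 + 1 + 1 + 1 = 6 matching atoms.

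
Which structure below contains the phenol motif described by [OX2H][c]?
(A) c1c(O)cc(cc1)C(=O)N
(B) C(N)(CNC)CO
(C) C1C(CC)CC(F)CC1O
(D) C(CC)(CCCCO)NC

A

[OX2H][c] describes a hydroxyl oxygen attached to an aromatic carbon (a phenol).
(A) contains a hydroxyl group (-OH), which satisfies every atom and bond constraint.
(B) has a hydroxyl group (-OH) but the -OH is on an aliphatic carbon, not an aromatic c.
(C) has a hydroxyl group (-OH) but the -OH is on an aliphatic carbon, not an aromatic c.
(D) has a hydroxyl group (-OH) but the -OH is on an aliphatic carbon, not an aromatic c.
So the answer is (A).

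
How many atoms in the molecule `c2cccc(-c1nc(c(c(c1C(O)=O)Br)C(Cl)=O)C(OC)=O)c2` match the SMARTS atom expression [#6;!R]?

4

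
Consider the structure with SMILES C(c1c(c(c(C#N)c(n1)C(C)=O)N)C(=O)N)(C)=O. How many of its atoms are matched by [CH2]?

0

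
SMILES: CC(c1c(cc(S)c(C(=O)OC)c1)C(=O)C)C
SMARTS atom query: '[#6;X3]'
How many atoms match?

The query [#6;X3] means: any carbon (aromatic or not) with three total connections.
Check the 17 heavy atoms by environment: 6× c (aromatic, X3) → match; 2× C (X3) → match; 2× O (X1) → no; 5× C (X4) → no; 1× S (X2) → no; 1× O (X2) → no.
Summing the matching environments: 6 + 2 = 8 matching atoms.

8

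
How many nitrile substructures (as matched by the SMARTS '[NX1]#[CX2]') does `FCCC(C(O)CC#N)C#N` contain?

2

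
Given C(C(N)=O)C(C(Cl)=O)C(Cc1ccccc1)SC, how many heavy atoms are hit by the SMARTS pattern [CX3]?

Check the 18 heavy atoms by environment: 5× C (X4) → no; 1× S (X2) → no; 6× c (aromatic, X3) → no; 2× C (X3) → match; 2× O (X1) → no; 1× Cl (X1) → no; 1× N (X3) → no.
That gives 2 matching atoms.

2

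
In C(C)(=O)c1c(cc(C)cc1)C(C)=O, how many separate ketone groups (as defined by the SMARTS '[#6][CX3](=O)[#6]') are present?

[#6][CX3](=O)[#6] is the SMARTS for a ketone: a carbonyl carbon (no H) flanked by two carbons.
The molecule carries 2 separate instances of an acetyl/ketone group (-C(=O)CH3) meeting every constraint; each maps to a distinct set of atoms, giving 2 matches.

2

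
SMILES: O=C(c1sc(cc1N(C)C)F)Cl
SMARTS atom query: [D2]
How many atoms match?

The query [D2] means: atom with exactly two heavy-atom neighbours.
Check the 12 heavy atoms by environment: 1× s (aromatic, D2) → match; 3× c (aromatic, D3) → no; 1× c (aromatic, D2) → match; 1× C (D3) → no; 1× O (D1) → no; 1× Cl (D1) → no; 1× F (D1) → no; 1× N (D3) → no; 2× C (D1) → no.
Summing the matching environments: 1 + 1 = 2 matching atoms.

2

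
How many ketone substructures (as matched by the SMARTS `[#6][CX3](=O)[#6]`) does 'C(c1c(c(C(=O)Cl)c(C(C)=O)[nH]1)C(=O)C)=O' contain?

2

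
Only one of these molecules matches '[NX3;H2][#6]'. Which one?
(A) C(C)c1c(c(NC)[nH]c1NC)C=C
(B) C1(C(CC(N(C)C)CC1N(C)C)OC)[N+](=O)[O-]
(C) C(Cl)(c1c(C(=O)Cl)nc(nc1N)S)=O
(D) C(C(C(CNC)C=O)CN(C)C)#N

C

[NX3;H2][#6] describes a trivalent nitrogen with two H attached to carbon (a primary amine).
(A) has an N-methylamino group (-NHCH3) but the nitrogen bears two carbons and only one H (H1), not H2.
(B) has a dimethylamino group (-N(CH3)2) but the nitrogen has H0, not H2.
(C) contains a primary amino group (-NH2), which satisfies every atom and bond constraint.
(D) has an N-methylamino group (-NHCH3) but the nitrogen bears two carbons and only one H (H1), not H2.
So the answer is (C).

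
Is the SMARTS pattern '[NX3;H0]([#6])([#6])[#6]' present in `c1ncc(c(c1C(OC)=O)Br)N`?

The pattern [NX3;H0]([#6])([#6])[#6] describes a trivalent nitrogen with no H, bonded to three carbons — a tertiary amine.
The closest candidate here is a primary amino group (-NH2), but the nitrogen has H2, not H0 with three carbons. No other fragment satisfies the full query, so there is no match.

No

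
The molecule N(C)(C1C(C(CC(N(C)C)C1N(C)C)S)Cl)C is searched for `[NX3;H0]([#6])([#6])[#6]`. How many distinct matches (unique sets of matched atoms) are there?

3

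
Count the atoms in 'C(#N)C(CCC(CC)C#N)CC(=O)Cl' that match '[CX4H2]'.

4

The query [CX4H2] means: sp3 carbon (X4) with exactly two hydrogens.
Check the 14 heavy atoms by environment: 4× C (H2, X4) → match; 2× C (H1, X4) → no; 1× C (H3, X4) → no; 2× C (H0, X2) → no; 2× N (H0, X1) → no; 1× C (H0, X3) → no; 1× O (H0, X1) → no; 1× Cl (H0, X1) → no.
That gives 4 matching atoms.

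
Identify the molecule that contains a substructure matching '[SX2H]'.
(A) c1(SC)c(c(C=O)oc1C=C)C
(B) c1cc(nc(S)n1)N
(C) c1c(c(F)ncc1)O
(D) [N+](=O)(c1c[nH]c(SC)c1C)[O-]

B

[SX2H] describes an aliphatic sulfur with two connections, one being H (a thiol).
(A) has a methylthio ether (-SCH3) but the sulfur has H0 (bonded to two carbons), not H1.
(B) contains a thiol (-SH), which satisfies every atom and bond constraint.
(C) has a hydroxyl group (-OH) but it is an -OH, not an -SH.
(D) has a methylthio ether (-SCH3) but the sulfur has H0 (bonded to two carbons), not H1.
So the answer is (B).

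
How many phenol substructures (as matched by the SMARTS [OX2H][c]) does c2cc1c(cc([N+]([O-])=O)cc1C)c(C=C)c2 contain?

0

[OX2H][c] is the SMARTS for a phenol: a hydroxyl oxygen attached to an aromatic carbon.
No fragment in the molecule satisfies every constraint, giving 0 matches.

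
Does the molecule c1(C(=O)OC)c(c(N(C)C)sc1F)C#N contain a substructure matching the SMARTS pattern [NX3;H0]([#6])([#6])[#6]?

The pattern [NX3;H0]([#6])([#6])[#6] describes a trivalent nitrogen with no H, bonded to three carbons — a tertiary amine.
The molecule carries a dimethylamino group (-N(CH3)2), whose atoms satisfy every constraint of the query, so the pattern matches.

Yes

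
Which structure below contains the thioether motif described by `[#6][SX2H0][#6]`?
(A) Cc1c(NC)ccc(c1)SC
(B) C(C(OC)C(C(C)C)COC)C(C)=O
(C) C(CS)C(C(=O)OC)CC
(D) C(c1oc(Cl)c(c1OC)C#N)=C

[#6][SX2H0][#6] describes an aliphatic sulfur bridging two carbons with no H on the sulfur (a thioether).
(A) contains a methylthio ether (-SCH3), which satisfies every atom and bond constraint.
(B) has a methoxy ether (-OCH3) but the bridging atom is O, not S.
(C) has a thiol (-SH) but the sulfur has H1, not H0 bridging two carbons.
(D) has a methoxy ether (-OCH3) but the bridging atom is O, not S.
So the answer is (A).

A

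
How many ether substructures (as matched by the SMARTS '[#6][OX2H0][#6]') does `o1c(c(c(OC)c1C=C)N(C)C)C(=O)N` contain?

1

[#6][OX2H0][#6] is the SMARTS for an ether: an aliphatic oxygen bridging two carbons with no H on the oxygen.
Exactly one fragment in the molecule meets all constraints, giving 1 match.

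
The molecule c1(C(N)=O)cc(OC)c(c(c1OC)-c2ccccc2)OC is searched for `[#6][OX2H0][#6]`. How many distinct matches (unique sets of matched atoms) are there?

[#6][OX2H0][#6] is the SMARTS for an ether: an aliphatic oxygen bridging two carbons with no H on the oxygen.
The molecule carries 3 separate instances of a methoxy ether (-OCH3) meeting every constraint; each maps to a distinct set of atoms, giving 3 matches.

3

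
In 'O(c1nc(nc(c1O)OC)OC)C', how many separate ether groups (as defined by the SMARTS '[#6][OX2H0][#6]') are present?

3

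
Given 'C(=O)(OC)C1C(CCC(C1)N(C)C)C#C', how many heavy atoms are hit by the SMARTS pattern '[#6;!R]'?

6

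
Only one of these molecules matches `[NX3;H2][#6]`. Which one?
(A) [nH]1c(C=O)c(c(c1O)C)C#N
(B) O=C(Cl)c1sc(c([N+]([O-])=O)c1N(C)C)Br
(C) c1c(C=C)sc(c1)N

C

[NX3;H2][#6] describes a trivalent nitrogen with two H attached to carbon (a primary amine).
(A) has a nitrile (-C#N) but the nitrogen is NX1 (triple-bonded), not NX3 with two H.
(B) has a nitro group (-[N+](=O)[O-]) but the nitrogen is [N+] with no H, not NX3H2.
(C) contains a primary amino group (-NH2), which satisfies every atom and bond constraint.
So the answer is (C).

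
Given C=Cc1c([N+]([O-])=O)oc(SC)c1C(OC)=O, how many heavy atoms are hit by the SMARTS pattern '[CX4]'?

2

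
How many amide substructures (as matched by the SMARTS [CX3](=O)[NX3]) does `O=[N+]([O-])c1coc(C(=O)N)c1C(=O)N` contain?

2

[CX3](=O)[NX3] is the SMARTS for an amide: a carbonyl carbon bonded to a trivalent nitrogen.
The molecule carries 2 separate instances of a primary amide (-C(=O)NH2) meeting every constraint; each maps to a distinct set of atoms, giving 2 matches.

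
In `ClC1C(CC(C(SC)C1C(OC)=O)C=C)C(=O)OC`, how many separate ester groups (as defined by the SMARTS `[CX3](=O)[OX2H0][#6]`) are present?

[CX3](=O)[OX2H0][#6] is the SMARTS for an ester: a carbonyl carbon bonded to an oxygen that is itself bonded to carbon (no H on that O).
The molecule carries 2 separate instances of a methyl-ester group (-C(=O)OCH3) meeting every constraint; each maps to a distinct set of atoms, giving 2 matches.

2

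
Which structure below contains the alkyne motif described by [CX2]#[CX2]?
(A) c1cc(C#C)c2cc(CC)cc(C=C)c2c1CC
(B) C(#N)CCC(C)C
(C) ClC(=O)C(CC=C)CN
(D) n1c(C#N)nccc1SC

[CX2]#[CX2] describes a carbon-carbon triple bond (an alkyne).
(A) contains an ethynyl group (-C#CH), which satisfies every atom and bond constraint.
(B) has a nitrile (-C#N) but the triple bond is C#N, not C#C.
(C) has a vinyl group (-CH=CH2) but the C=C is a double bond; both carbons are CX3, not CX2.
(D) has a nitrile (-C#N) but the triple bond is C#N, not C#C.
So the answer is (A).

A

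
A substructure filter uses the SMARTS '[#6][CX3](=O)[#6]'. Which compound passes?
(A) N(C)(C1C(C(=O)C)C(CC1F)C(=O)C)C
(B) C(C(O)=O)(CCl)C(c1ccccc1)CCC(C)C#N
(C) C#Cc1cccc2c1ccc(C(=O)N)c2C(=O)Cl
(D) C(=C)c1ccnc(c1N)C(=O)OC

A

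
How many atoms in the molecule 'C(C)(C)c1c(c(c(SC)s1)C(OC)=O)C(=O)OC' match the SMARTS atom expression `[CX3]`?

The query [CX3] means: C with X3: aliphatic carbon with exactly 3 total connections.
Check the 18 heavy atoms by environment: 1× s (aromatic, X2) → no; 4× c (aromatic, X3) → no; 1× S (X2) → no; 6× C (X4) → no; 2× C (X3) → match; 2× O (X1) → no; 2× O (X2) → no.
That gives 2 matching atoms.

2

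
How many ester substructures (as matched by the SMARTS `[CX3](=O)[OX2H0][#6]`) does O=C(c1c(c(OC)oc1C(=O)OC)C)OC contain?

[CX3](=O)[OX2H0][#6] is the SMARTS for an ester: a carbonyl carbon bonded to an oxygen that is itself bonded to carbon (no H on that O).
The molecule carries 2 separate instances of a methyl-ester group (-C(=O)OCH3) meeting every constraint; each maps to a distinct set of atoms, giving 2 matches.

2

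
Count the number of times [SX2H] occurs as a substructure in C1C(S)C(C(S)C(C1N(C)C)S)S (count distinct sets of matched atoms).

[SX2H] is the SMARTS for a thiol: an aliphatic sulfur with two connections, one being H.
The molecule carries 4 separate instances of a thiol (-SH) meeting every constraint; each maps to a distinct set of atoms, giving 4 matches.

4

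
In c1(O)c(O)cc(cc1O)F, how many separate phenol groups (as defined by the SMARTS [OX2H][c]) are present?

3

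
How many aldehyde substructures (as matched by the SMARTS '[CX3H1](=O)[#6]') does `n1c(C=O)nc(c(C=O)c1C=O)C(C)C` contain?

[CX3H1](=O)[#6] is the SMARTS for an aldehyde: an sp2 carbon with one H, double-bonded to O and single-bonded to carbon.
The molecule carries 3 separate instances of an aldehyde (-CHO) meeting every constraint; each maps to a distinct set of atoms, giving 3 matches.

3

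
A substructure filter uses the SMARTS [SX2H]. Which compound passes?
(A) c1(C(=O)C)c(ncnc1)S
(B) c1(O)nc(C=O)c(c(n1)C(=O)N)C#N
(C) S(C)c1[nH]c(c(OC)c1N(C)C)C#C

A

[SX2H] describes an aliphatic sulfur with two connections, one being H (a thiol).
(A) contains a thiol (-SH), which satisfies every atom and bond constraint.
(B) has a hydroxyl group (-OH) but it is an -OH, not an -SH.
(C) has a methylthio ether (-SCH3) but the sulfur has H0 (bonded to two carbons), not H1.
So the answer is (A).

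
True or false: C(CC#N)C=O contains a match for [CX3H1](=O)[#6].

The pattern [CX3H1](=O)[#6] describes an sp2 carbon with one H, double-bonded to O and single-bonded to carbon — an aldehyde.
The molecule carries an aldehyde (-CHO), whose atoms satisfy every constraint of the query, so the pattern matches.

True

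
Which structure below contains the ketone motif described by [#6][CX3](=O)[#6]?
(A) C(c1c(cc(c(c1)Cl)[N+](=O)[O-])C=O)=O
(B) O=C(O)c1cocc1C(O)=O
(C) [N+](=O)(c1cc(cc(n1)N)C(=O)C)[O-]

[#6][CX3](=O)[#6] describes a carbonyl carbon (no H) flanked by two carbons (a ketone).
(A) has an aldehyde (-CHO) but the carbonyl carbon has H1, so it is not flanked by two carbons.
(B) has a carboxylic acid group (-C(=O)OH) but one neighbour of the carbonyl carbon is O, not C.
(C) contains an acetyl/ketone group (-C(=O)CH3), which satisfies every atom and bond constraint.
So the answer is (C).

C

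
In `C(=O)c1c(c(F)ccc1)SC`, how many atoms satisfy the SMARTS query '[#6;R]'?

The query [#6;R] means: carbon that is part of a ring.
Check the 11 heavy atoms by environment: 6× c (aromatic, in 6-ring) → match; 1× S (acyclic) → no; 2× C (acyclic) → no; 1× F (acyclic) → no; 1× O (acyclic) → no.
That gives 6 matching atoms.

6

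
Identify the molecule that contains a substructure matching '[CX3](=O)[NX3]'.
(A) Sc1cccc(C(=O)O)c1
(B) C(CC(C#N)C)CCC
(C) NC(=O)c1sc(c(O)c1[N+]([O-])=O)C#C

C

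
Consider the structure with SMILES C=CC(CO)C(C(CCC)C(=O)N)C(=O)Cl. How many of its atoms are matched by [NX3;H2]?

Check the 16 heavy atoms by environment: 3× C (H2, X4) → no; 3× C (H1, X4) → no; 2× C (H0, X3) → no; 2× O (H0, X1) → no; 1× N (H2, X3) → match; 1× O (H1, X2) → no; 1× C (H3, X4) → no; 1× C (H1, X3) → no; 1× C (H2, X3) → no; 1× Cl (H0, X1) → no.
That gives 1 matching atom.

1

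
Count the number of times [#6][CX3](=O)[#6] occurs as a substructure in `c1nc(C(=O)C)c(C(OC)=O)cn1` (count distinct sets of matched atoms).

1

[#6][CX3](=O)[#6] is the SMARTS for a ketone: a carbonyl carbon (no H) flanked by two carbons.
Exactly one fragment in the molecule meets all constraints, giving 1 match.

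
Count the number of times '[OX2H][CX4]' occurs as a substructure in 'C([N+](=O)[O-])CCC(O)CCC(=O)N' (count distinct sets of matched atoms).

[OX2H][CX4] is the SMARTS for an aliphatic alcohol: a hydroxyl oxygen bound to an sp3 (X4) carbon.
Exactly one fragment in the molecule meets all constraints, giving 1 match.

1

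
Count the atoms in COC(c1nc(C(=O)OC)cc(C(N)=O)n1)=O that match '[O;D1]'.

3

Check the 17 heavy atoms by environment: 2× n (aromatic, D2) → no; 3× c (aromatic, D3) → no; 1× c (aromatic, D2) → no; 3× C (D3) → no; 3× O (D1) → match; 1× N (D1) → no; 2× O (D2) → no; 2× C (D1) → no.
That gives 3 matching atoms.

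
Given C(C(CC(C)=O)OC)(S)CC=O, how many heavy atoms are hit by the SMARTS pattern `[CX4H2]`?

2

The query [CX4H2] means: sp3 carbon (X4) with exactly two hydrogens.
Check the 12 heavy atoms by environment: 2× C (H2, X4) → match; 2× C (H1, X4) → no; 1× O (H0, X2) → no; 2× C (H3, X4) → no; 1× C (H1, X3) → no; 2× O (H0, X1) → no; 1× S (H1, X2) → no; 1× C (H0, X3) → no.
That gives 2 matching atoms.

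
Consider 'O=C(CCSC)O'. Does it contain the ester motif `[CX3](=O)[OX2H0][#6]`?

No

The pattern [CX3](=O)[OX2H0][#6] describes a carbonyl carbon bonded to an oxygen that is itself bonded to carbon (no H on that O) — an ester.
The closest candidate here is a carboxylic acid group (-C(=O)OH), but the singly-bonded O carries H (OX2H1, not H0). No other fragment satisfies the full query, so there is no match.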